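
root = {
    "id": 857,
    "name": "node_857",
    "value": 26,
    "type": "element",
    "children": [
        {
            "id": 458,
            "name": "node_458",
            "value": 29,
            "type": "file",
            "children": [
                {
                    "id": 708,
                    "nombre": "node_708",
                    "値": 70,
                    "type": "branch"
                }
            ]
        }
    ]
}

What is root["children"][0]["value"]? 29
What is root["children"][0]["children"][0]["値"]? 70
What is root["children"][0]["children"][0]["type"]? "branch"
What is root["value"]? 26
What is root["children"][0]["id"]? 458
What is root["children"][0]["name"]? "node_458"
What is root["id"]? 857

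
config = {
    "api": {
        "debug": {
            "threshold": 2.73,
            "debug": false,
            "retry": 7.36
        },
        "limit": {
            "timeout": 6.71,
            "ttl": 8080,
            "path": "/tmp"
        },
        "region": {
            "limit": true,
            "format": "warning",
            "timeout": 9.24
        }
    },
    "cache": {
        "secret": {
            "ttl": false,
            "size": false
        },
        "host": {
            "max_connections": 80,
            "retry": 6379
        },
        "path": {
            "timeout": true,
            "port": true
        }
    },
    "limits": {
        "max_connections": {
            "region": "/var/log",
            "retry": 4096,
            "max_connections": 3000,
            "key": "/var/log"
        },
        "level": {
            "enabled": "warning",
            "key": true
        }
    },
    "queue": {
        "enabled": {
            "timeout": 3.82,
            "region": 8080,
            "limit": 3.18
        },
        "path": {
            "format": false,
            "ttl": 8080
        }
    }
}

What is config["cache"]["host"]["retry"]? 6379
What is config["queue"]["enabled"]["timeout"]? 3.82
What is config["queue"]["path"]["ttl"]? 8080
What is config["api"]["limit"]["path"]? "/tmp"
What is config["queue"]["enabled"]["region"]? 8080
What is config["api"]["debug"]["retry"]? 7.36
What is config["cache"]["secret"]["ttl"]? False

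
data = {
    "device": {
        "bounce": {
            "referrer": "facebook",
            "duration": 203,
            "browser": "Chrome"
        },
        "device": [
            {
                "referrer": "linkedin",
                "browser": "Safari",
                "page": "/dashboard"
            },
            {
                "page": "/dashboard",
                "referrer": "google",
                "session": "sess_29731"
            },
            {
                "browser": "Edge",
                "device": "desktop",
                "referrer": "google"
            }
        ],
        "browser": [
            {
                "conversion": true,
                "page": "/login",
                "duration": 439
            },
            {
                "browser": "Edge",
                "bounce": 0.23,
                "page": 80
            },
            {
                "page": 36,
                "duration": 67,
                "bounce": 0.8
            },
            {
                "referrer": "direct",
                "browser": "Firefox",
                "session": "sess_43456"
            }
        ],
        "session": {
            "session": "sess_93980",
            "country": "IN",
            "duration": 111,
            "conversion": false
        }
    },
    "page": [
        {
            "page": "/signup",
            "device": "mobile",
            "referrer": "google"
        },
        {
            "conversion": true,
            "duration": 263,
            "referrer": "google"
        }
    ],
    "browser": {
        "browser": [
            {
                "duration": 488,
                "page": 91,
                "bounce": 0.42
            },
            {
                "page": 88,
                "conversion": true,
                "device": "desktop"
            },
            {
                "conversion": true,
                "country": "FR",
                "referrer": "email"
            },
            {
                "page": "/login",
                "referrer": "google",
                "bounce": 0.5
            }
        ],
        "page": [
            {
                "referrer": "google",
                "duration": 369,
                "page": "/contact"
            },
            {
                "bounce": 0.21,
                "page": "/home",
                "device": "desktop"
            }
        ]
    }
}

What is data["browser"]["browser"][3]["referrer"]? "google"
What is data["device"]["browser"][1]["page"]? 80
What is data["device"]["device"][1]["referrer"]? "google"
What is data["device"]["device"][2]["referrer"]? "google"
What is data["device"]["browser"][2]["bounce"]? 0.8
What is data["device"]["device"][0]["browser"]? "Safari"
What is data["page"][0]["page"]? "/signup"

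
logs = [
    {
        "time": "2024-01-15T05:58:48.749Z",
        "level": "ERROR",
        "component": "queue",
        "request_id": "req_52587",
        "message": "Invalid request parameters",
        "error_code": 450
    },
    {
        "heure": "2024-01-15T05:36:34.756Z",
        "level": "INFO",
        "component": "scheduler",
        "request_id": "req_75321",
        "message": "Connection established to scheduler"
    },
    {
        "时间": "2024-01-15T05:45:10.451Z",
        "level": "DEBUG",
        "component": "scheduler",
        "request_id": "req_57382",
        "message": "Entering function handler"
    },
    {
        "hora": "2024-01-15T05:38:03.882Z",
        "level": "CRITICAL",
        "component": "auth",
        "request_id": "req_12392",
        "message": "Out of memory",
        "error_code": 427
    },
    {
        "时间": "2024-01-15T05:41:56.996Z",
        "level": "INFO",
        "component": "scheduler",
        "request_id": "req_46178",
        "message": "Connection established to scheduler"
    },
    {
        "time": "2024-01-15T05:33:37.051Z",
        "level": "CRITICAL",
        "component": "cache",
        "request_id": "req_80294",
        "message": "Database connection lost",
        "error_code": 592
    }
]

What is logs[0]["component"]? "queue"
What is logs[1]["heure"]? "2024-01-15T05:36:34.756Z"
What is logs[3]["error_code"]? 427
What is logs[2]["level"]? "DEBUG"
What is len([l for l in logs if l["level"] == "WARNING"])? 0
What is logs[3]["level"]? "CRITICAL"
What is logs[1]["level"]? "INFO"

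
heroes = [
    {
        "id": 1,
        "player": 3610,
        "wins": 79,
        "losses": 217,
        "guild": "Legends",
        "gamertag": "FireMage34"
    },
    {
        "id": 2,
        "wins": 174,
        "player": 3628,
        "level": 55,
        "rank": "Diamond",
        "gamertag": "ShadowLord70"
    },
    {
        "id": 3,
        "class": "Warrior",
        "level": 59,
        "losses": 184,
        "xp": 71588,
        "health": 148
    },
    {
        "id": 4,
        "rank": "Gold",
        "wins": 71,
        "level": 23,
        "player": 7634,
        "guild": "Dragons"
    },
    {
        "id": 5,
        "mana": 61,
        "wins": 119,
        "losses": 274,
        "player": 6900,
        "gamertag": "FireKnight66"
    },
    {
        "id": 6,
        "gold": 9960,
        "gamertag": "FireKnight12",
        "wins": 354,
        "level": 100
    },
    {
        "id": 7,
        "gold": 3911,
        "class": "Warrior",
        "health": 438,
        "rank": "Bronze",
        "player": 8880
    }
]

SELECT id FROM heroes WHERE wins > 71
[1, 2, 5, 6]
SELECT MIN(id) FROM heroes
1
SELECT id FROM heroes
[1, 2, 3, 4, 5, 6, 7]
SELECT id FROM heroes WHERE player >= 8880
[7]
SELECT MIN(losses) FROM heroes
184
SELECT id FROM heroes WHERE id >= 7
[7]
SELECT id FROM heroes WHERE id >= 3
[3, 4, 5, 6, 7]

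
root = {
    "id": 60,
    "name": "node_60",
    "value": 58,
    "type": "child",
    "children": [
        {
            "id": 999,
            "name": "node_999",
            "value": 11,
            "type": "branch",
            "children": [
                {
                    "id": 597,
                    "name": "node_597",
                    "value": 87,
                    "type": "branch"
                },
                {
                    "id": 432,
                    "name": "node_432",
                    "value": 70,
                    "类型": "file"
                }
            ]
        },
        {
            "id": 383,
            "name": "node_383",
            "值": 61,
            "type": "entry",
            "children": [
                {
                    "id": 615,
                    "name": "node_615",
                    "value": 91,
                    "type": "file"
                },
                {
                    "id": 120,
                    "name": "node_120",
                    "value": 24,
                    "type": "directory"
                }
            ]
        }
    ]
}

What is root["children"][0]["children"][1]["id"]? 432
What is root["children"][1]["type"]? "entry"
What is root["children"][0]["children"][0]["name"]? "node_597"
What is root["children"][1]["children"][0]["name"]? "node_615"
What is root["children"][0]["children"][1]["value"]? 70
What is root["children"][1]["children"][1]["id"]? 120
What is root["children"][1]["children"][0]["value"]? 91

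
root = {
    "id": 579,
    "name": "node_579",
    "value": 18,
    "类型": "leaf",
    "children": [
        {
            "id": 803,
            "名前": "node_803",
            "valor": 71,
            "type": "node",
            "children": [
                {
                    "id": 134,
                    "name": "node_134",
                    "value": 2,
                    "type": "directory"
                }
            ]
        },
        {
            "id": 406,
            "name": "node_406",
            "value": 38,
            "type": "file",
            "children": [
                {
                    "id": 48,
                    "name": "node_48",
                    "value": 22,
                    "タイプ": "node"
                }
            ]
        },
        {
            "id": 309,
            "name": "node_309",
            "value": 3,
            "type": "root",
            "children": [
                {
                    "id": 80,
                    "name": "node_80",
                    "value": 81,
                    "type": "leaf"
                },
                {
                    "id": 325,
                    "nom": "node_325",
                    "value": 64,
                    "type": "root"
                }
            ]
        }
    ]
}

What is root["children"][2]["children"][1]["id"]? 325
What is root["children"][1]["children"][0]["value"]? 22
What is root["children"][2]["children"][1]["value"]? 64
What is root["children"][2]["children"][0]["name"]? "node_80"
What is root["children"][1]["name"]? "node_406"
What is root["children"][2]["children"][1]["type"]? "root"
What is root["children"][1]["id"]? 406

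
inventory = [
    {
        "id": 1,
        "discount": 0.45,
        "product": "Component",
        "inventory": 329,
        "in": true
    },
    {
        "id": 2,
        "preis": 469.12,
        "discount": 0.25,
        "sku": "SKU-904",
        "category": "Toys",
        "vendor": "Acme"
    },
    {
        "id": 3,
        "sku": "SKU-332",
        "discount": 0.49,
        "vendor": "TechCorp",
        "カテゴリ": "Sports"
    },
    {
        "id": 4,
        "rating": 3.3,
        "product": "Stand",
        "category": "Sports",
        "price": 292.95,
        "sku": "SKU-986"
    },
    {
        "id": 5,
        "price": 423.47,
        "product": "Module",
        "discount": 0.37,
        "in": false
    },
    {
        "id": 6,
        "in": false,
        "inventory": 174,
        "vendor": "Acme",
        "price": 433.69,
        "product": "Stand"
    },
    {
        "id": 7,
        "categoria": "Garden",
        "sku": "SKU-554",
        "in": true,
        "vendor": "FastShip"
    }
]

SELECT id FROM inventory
[1, 2, 3, 4, 5, 6, 7]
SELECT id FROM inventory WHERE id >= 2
[2, 3, 4, 5, 6, 7]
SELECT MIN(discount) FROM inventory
0.25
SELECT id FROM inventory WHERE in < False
[]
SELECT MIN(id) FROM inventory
1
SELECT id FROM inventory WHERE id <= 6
[1, 2, 3, 4, 5, 6]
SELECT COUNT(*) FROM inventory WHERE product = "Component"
1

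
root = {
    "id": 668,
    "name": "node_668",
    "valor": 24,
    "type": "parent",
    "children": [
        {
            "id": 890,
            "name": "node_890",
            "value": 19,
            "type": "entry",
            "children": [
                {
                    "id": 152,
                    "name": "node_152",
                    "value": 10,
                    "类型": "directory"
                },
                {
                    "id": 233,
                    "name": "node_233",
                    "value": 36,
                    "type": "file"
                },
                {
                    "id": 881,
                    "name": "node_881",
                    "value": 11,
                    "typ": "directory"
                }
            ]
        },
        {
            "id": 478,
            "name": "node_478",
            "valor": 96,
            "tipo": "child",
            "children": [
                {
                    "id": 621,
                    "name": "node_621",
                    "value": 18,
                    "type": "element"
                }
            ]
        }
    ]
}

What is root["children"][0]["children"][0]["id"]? 152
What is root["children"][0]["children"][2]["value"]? 11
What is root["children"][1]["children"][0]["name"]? "node_621"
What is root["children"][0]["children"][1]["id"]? 233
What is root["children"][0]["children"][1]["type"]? "file"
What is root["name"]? "node_668"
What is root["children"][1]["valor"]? 96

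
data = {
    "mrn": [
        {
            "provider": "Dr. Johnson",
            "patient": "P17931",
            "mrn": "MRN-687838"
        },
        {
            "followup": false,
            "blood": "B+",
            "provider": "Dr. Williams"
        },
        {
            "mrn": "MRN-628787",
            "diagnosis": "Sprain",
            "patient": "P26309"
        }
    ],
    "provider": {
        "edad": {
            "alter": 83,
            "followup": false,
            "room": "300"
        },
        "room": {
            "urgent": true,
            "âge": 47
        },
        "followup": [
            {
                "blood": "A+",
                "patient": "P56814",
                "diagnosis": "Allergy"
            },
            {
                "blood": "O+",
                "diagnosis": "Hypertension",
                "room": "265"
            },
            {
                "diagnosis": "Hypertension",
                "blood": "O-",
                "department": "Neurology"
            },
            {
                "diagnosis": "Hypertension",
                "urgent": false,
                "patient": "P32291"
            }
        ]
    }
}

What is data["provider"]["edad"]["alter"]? 83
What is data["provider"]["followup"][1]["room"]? "265"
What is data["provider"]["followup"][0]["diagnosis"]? "Allergy"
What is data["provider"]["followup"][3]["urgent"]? False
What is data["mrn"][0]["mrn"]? "MRN-687838"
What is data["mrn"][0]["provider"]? "Dr. Johnson"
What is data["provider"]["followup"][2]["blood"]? "O-"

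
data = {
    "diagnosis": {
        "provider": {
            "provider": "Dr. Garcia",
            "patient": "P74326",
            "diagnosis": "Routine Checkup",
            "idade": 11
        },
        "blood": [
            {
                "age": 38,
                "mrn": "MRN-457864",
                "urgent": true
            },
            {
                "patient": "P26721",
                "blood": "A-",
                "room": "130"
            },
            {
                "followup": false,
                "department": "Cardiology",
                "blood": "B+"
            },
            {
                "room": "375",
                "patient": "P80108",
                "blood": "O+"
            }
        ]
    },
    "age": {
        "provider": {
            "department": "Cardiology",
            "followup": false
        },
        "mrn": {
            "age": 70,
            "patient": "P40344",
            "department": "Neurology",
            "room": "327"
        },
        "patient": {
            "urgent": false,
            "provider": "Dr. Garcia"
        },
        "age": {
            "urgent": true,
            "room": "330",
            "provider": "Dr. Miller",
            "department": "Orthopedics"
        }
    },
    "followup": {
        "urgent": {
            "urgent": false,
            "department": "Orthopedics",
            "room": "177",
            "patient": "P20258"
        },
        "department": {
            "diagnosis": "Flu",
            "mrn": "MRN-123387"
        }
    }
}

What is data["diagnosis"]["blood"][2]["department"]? "Cardiology"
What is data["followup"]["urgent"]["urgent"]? False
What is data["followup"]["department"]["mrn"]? "MRN-123387"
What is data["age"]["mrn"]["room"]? "327"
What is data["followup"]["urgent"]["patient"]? "P20258"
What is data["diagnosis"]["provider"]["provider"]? "Dr. Garcia"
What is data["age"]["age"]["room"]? "330"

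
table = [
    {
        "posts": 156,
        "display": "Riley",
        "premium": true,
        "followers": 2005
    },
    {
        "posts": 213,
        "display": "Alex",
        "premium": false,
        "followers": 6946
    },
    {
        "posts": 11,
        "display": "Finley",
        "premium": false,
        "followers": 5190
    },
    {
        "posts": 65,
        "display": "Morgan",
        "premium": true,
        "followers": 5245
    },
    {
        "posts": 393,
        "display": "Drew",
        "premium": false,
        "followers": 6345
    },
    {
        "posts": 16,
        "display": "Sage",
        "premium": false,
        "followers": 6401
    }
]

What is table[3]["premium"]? True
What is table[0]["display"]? "Riley"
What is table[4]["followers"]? 6345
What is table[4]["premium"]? False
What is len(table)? 6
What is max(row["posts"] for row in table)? 393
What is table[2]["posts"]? 11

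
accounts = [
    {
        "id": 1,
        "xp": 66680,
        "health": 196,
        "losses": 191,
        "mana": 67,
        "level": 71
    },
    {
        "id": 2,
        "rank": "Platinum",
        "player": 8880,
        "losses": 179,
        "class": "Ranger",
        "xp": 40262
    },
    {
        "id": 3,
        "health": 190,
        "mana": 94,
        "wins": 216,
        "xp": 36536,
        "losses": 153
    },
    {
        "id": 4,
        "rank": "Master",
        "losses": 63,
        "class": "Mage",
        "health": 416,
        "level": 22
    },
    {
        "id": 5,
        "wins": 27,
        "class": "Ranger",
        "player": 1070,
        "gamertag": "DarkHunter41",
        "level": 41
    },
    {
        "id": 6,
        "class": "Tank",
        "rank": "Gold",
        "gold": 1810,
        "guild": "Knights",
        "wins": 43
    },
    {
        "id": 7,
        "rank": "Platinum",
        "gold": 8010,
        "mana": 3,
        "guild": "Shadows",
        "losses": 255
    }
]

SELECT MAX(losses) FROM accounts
255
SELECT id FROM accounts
[1, 2, 3, 4, 5, 6, 7]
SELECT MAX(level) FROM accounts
71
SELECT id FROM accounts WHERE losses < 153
[4]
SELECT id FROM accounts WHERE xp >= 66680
[1]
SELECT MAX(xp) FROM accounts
66680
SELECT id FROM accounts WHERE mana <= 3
[7]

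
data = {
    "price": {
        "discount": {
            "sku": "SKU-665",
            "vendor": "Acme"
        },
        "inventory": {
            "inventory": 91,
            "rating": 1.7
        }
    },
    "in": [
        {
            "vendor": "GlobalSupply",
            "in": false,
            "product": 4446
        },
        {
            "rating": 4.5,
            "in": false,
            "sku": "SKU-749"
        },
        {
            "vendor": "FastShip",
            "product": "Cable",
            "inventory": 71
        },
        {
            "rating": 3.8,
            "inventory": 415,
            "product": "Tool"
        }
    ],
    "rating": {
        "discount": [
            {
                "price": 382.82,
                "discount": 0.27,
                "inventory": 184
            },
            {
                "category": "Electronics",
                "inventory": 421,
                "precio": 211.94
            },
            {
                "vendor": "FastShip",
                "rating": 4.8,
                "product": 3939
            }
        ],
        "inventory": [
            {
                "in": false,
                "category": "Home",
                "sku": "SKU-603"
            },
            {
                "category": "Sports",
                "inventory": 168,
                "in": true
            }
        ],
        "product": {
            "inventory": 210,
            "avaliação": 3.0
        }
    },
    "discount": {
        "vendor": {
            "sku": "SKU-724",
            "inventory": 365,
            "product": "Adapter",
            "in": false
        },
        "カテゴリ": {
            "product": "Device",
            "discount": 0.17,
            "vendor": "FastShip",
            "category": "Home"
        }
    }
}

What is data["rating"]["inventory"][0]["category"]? "Home"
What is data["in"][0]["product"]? 4446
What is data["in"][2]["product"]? "Cable"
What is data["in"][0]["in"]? False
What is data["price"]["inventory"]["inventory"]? 91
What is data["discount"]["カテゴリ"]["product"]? "Device"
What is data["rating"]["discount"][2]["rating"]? 4.8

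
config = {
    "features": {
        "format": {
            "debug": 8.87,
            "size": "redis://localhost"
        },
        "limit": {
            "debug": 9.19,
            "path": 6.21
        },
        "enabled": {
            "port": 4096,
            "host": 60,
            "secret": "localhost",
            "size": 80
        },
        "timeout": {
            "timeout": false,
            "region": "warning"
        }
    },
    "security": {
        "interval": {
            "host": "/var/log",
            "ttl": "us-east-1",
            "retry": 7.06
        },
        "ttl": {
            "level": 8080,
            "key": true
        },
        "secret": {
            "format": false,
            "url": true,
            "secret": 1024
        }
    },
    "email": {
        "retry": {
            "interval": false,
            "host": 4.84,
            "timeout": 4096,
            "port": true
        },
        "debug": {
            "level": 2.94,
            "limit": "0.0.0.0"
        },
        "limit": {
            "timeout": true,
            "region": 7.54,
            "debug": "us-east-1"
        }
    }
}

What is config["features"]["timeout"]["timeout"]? False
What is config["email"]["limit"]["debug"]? "us-east-1"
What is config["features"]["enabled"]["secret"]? "localhost"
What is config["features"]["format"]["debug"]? 8.87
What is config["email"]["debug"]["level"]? 2.94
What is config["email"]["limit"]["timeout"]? True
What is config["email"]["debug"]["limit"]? "0.0.0.0"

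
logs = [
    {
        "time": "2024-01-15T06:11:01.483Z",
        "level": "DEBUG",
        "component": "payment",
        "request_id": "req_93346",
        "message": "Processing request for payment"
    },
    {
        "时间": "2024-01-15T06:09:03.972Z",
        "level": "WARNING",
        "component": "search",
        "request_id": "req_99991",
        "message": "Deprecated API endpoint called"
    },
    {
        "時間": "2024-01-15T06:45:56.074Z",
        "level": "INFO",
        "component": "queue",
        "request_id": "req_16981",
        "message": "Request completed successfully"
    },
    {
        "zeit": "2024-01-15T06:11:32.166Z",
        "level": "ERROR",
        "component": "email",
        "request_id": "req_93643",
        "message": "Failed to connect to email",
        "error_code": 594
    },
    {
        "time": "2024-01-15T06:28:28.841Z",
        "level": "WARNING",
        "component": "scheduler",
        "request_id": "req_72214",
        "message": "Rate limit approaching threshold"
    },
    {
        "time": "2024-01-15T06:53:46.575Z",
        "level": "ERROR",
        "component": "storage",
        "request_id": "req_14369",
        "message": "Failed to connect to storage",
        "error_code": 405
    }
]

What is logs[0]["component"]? "payment"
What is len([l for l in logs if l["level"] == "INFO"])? 1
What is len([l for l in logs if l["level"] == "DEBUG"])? 1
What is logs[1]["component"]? "search"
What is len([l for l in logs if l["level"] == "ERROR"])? 2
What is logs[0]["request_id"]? "req_93346"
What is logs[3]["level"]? "ERROR"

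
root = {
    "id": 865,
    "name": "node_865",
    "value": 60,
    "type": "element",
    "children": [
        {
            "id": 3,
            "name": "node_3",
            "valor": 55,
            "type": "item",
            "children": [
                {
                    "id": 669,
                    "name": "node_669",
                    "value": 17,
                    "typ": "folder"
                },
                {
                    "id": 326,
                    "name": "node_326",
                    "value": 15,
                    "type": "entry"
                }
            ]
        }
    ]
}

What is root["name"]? "node_865"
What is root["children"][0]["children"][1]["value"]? 15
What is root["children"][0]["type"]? "item"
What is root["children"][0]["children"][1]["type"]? "entry"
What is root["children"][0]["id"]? 3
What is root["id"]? 865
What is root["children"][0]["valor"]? 55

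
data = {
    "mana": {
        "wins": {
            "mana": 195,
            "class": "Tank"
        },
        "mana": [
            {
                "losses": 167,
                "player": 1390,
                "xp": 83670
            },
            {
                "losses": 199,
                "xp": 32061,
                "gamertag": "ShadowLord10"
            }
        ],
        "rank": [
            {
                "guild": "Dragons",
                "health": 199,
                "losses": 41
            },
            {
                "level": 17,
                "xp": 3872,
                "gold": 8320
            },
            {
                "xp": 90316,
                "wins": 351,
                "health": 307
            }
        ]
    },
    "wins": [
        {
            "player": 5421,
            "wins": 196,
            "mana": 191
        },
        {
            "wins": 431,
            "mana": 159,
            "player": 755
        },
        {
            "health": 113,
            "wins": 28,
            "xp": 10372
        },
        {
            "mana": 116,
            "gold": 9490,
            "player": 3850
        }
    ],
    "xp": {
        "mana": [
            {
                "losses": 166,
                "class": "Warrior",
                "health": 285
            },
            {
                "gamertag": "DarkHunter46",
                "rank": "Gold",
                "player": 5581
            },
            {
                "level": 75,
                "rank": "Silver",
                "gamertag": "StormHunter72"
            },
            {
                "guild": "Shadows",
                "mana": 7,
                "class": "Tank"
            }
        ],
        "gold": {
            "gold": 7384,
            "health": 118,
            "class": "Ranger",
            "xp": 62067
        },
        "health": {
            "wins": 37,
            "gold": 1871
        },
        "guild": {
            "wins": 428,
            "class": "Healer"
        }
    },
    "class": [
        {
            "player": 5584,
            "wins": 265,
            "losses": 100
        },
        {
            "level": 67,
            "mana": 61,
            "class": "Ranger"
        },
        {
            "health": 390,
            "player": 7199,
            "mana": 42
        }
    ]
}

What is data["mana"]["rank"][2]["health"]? 307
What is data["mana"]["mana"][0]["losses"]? 167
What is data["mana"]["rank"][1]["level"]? 17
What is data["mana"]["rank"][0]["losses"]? 41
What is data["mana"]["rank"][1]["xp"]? 3872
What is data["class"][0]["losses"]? 100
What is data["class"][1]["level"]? 67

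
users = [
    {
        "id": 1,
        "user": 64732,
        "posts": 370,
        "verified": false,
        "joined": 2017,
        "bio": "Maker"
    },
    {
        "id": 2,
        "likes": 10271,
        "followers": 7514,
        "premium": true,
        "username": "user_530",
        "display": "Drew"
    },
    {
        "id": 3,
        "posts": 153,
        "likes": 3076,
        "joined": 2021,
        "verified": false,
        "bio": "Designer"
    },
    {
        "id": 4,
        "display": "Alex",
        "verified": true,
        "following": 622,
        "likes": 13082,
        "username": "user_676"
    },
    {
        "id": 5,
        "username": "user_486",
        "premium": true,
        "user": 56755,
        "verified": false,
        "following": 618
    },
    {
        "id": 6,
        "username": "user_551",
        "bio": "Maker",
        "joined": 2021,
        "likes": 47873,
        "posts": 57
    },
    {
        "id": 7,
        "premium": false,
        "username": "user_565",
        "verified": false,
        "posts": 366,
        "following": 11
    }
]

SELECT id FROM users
[1, 2, 3, 4, 5, 6, 7]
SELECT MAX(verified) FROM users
True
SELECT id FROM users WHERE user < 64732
[5]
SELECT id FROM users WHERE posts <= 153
[3, 6]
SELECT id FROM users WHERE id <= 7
[1, 2, 3, 4, 5, 6, 7]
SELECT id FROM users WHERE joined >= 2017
[1, 3, 6]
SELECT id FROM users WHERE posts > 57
[1, 3, 7]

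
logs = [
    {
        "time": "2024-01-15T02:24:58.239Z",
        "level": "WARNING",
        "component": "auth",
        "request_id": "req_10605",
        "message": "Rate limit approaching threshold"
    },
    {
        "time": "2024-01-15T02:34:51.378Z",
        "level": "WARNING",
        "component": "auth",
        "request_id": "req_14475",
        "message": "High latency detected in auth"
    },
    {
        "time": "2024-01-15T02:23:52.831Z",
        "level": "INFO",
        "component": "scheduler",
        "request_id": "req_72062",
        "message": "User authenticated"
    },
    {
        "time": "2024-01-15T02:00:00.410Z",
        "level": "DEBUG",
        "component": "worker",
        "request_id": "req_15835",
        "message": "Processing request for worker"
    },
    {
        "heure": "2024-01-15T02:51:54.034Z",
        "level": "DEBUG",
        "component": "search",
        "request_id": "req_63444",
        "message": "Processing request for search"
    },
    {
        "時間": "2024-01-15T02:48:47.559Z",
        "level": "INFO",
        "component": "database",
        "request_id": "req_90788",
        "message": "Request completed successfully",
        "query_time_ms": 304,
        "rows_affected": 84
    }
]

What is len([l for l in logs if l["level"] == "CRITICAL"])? 0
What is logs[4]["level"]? "DEBUG"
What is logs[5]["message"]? "Request completed successfully"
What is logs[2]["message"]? "User authenticated"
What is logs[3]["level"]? "DEBUG"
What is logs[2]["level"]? "INFO"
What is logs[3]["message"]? "Processing request for worker"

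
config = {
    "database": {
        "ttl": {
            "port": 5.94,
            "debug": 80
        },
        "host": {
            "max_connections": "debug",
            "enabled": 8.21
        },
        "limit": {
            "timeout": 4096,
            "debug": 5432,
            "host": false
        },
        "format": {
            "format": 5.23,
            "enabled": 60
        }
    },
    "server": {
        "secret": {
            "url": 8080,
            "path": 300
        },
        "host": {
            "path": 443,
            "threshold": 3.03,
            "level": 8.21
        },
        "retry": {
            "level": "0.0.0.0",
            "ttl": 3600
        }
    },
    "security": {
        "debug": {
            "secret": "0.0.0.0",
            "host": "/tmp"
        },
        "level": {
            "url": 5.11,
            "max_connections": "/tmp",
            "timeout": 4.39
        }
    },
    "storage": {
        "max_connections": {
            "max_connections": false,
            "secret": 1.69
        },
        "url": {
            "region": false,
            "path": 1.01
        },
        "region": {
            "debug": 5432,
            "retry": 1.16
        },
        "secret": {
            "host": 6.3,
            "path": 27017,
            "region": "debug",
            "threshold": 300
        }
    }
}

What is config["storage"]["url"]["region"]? False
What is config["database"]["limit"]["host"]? False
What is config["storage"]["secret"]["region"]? "debug"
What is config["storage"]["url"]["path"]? 1.01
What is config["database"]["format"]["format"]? 5.23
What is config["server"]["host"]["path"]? 443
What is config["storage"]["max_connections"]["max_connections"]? False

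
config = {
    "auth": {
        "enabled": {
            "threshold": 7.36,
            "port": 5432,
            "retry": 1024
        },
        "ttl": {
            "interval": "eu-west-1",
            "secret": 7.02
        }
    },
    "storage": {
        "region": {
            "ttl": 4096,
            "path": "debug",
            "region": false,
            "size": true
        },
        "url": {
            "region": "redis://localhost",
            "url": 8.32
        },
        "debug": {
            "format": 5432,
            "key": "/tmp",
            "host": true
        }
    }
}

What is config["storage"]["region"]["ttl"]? 4096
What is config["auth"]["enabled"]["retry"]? 1024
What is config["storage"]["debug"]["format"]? 5432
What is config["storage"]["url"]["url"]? 8.32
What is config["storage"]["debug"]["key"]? "/tmp"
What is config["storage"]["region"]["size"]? True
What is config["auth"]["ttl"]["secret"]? 7.02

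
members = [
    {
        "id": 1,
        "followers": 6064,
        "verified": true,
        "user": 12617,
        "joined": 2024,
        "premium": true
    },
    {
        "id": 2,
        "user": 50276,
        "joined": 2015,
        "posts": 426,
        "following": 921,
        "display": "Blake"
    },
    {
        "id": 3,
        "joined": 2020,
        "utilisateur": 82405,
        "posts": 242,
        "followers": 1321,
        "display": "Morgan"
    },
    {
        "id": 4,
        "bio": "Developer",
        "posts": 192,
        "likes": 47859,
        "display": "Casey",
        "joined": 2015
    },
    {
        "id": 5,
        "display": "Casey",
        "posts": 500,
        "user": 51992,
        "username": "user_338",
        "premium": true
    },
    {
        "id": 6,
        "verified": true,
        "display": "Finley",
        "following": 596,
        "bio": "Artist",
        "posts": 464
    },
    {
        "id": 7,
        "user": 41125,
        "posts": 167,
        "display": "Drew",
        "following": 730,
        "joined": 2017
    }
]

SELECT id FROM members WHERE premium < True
[]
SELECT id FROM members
[1, 2, 3, 4, 5, 6, 7]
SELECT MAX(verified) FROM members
True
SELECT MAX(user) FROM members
51992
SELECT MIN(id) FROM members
1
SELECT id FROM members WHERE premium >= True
[1, 5]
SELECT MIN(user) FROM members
12617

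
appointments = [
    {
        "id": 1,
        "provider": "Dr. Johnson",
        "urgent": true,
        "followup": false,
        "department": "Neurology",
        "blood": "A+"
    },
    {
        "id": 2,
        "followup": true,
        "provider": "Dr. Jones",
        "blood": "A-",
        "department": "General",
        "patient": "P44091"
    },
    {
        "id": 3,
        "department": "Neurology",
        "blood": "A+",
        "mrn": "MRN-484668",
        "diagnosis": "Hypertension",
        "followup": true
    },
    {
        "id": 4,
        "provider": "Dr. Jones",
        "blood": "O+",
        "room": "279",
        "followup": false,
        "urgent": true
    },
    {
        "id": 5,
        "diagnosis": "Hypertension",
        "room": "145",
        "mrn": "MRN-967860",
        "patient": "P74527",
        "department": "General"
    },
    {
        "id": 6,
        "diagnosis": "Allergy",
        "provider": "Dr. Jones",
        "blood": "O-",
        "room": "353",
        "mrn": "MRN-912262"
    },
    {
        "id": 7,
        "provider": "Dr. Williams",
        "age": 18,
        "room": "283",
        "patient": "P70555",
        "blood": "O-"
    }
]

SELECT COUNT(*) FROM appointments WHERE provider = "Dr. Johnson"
1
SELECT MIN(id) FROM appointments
1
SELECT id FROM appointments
[1, 2, 3, 4, 5, 6, 7]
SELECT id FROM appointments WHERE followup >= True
[2, 3]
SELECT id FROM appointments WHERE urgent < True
[]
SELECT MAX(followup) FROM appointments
True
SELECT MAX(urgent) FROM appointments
True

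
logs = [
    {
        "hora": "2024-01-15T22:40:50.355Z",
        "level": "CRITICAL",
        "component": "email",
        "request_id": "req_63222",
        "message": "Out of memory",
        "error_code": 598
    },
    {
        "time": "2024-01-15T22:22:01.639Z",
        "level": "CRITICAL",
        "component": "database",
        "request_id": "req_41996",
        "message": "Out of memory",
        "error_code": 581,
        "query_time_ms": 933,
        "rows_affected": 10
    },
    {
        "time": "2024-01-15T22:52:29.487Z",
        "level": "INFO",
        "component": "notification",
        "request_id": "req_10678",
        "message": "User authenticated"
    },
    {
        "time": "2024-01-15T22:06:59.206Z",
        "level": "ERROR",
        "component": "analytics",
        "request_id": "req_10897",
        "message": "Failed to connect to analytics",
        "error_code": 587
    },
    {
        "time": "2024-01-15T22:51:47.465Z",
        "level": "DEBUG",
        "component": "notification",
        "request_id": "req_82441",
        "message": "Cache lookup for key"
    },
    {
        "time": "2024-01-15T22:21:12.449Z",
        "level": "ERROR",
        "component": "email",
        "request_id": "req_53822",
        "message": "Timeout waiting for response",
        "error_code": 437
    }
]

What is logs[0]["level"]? "CRITICAL"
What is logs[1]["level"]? "CRITICAL"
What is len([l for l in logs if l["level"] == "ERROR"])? 2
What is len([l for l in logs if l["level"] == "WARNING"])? 0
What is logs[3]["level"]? "ERROR"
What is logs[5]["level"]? "ERROR"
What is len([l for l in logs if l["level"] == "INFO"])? 1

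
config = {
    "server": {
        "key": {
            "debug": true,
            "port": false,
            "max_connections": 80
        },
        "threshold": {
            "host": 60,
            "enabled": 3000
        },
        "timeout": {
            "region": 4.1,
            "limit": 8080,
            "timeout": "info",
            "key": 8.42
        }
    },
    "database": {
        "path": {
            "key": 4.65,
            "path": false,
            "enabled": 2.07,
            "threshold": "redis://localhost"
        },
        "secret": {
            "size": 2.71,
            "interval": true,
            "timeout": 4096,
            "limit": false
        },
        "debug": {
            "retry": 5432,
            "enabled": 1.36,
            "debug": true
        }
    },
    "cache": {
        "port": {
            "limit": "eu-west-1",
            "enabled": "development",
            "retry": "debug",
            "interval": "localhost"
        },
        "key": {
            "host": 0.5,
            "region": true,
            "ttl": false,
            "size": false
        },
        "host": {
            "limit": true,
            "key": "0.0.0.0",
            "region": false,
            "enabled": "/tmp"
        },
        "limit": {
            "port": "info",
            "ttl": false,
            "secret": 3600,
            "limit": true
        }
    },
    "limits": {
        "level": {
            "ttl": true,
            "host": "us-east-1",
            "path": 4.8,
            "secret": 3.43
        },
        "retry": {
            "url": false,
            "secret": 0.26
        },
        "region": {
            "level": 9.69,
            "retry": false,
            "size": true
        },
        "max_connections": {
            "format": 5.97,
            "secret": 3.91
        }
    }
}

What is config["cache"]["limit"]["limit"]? True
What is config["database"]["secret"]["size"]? 2.71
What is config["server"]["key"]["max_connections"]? 80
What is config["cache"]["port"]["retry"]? "debug"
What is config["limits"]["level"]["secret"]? 3.43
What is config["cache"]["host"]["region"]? False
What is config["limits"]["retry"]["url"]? False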